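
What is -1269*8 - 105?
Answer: -10257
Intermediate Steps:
-1269*8 - 105 = -141*72 - 105 = -10152 - 105 = -10257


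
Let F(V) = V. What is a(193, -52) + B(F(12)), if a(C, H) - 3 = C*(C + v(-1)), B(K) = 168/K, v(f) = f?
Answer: 37073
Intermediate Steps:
a(C, H) = 3 + C*(-1 + C) (a(C, H) = 3 + C*(C - 1) = 3 + C*(-1 + C))
a(193, -52) + B(F(12)) = (3 + 193**2 - 1*193) + 168/12 = (3 + 37249 - 193) + 168*(1/12) = 37059 + 14 = 37073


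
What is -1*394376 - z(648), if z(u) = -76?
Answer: -394300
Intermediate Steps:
-1*394376 - z(648) = -1*394376 - 1*(-76) = -394376 + 76 = -394300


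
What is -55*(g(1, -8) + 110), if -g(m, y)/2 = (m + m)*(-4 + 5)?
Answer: -5830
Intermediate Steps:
g(m, y) = -4*m (g(m, y) = -2*(m + m)*(-4 + 5) = -2*2*m = -4*m)
-55*(g(1, -8) + 110) = -55*(-4*1 + 110) = -55*(-4 + 110) = -55*106 = -5830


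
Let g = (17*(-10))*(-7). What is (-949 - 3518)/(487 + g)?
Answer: -1489/559 ≈ -2.6637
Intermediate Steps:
g = 1190 (g = -170*(-7) = 1190)
(-949 - 3518)/(487 + g) = (-949 - 3518)/(487 + 1190) = -4467/1677 = -4467*1/1677 = -1489/559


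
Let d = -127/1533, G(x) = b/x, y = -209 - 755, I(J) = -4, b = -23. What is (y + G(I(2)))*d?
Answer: 486791/6132 ≈ 79.385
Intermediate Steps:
y = -964
G(x) = -23/x
d = -127/1533 (d = -127*1/1533 = -127/1533 ≈ -0.082844)
(y + G(I(2)))*d = (-964 - 23/(-4))*(-127/1533) = (-964 - 23*(-1/4))*(-127/1533) = (-964 + 23/4)*(-127/1533) = -3833/4*(-127/1533) = 486791/6132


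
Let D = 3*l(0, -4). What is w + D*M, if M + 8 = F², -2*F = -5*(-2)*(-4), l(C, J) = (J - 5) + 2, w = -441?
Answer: -8673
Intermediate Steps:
l(C, J) = -3 + J (l(C, J) = (-5 + J) + 2 = -3 + J)
F = 20 (F = -(-5*(-2))*(-4)/2 = -5*(-4) = -½*(-40) = 20)
D = -21 (D = 3*(-3 - 4) = 3*(-7) = -21)
M = 392 (M = -8 + 20² = -8 + 400 = 392)
w + D*M = -441 - 21*392 = -441 - 8232 = -8673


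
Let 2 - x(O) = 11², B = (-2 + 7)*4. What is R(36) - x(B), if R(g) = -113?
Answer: 6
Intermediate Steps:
B = 20 (B = 5*4 = 20)
x(O) = -119 (x(O) = 2 - 1*11² = 2 - 1*121 = 2 - 121 = -119)
R(36) - x(B) = -113 - 1*(-119) = -113 + 119 = 6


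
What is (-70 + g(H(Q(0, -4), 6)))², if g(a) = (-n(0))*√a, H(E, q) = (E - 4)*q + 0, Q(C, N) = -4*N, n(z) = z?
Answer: 4900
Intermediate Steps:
H(E, q) = q*(-4 + E) (H(E, q) = (-4 + E)*q + 0 = q*(-4 + E) + 0 = q*(-4 + E))
g(a) = 0 (g(a) = (-1*0)*√a = 0*√a = 0)
(-70 + g(H(Q(0, -4), 6)))² = (-70 + 0)² = (-70)² = 4900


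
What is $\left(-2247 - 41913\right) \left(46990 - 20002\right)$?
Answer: $-1191790080$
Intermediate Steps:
$\left(-2247 - 41913\right) \left(46990 - 20002\right) = \left(-44160\right) 26988 = -1191790080$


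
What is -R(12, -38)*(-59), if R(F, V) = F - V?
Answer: 2950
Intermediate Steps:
-R(12, -38)*(-59) = -(12 - 1*(-38))*(-59) = -(12 + 38)*(-59) = -50*(-59) = -1*(-2950) = 2950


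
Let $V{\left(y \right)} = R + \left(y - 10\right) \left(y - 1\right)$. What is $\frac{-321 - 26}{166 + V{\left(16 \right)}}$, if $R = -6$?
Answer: $- \frac{347}{250} \approx -1.388$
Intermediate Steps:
$V{\left(y \right)} = -6 + \left(-1 + y\right) \left(-10 + y\right)$ ($V{\left(y \right)} = -6 + \left(y - 10\right) \left(y - 1\right) = -6 + \left(-10 + y\right) \left(-1 + y\right) = -6 + \left(-1 + y\right) \left(-10 + y\right)$)
$\frac{-321 - 26}{166 + V{\left(16 \right)}} = \frac{-321 - 26}{166 + \left(4 + 16^{2} - 176\right)} = - \frac{347}{166 + \left(4 + 256 - 176\right)} = - \frac{347}{166 + 84} = - \frac{347}{250}$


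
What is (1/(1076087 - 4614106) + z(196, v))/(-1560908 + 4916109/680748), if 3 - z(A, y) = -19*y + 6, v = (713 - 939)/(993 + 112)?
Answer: 2548501233328/577689962154043375 ≈ 4.4115e-6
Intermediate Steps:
v = -226/1105 ≈ -0.20452
z(A, y) = -3 + 19*y (z(A, y) = 3 - (-19*y + 6) = 3 - (6 - 19*y) = 3 + (-6 + 19*y) = -3 + 19*y)
(1/(1076087 - 4614106) + z(196, v))/(-1560908 + 4916109/680748) = (1/(1076087 - 4614106) + (-3 + 19*(-226/1105)))/(-1560908 + 4916109/680748) = (1/(-3538019) + (-3 - 4294/1105))/(-1560908 + 4916109*(1/680748)) = (-1/3538019 - 7609/1105)/(-1560908 + 1638703/226916) = -26920787676/(3909510995*(-354193361025/226916)) = -26920787676/3909510995*(-226916/354193361025) = 2548501233328/577689962154043375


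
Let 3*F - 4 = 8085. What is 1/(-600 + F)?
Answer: 3/6289 ≈ 0.00047702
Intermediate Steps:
F = 8089/3 (F = 4/3 + (⅓)*8085 = 4/3 + 2695 = 8089/3 ≈ 2696.3)
1/(-600 + F) = 1/(-600 + 8089/3) = 1/(6289/3) = 3/6289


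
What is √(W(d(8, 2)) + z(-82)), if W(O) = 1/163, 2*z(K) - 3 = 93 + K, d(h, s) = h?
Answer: √186146/163 ≈ 2.6469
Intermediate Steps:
z(K) = 48 + K/2 (z(K) = 3/2 + (93 + K)/2 = 3/2 + (93/2 + K/2) = 48 + K/2)
W(O) = 1/163
√(W(d(8, 2)) + z(-82)) = √(1/163 + (48 + (½)*(-82))) = √(1/163 + (48 - 41)) = √(1/163 + 7) = √(1142/163) = √186146/163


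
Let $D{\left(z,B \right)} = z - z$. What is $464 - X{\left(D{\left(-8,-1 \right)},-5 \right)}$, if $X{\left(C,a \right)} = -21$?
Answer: $485$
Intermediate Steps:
$D{\left(z,B \right)} = 0$
$464 - X{\left(D{\left(-8,-1 \right)},-5 \right)} = 464 - -21 = 464 + 21 = 485$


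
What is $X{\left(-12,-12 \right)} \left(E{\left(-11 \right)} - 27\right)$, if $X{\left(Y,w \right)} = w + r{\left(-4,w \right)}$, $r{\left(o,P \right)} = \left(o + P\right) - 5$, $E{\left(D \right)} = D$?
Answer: $1254$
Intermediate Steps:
$r{\left(o,P \right)} = -5 + P + o$ ($r{\left(o,P \right)} = \left(P + o\right) - 5 = -5 + P + o$)
$X{\left(Y,w \right)} = -9 + 2 w$ ($X{\left(Y,w \right)} = w - \left(9 - w\right) = w + \left(-9 + w\right) = -9 + 2 w$)
$X{\left(-12,-12 \right)} \left(E{\left(-11 \right)} - 27\right) = \left(-9 + 2 \left(-12\right)\right) \left(-11 - 27\right) = \left(-9 - 24\right) \left(-38\right) = \left(-33\right) \left(-38\right) = 1254$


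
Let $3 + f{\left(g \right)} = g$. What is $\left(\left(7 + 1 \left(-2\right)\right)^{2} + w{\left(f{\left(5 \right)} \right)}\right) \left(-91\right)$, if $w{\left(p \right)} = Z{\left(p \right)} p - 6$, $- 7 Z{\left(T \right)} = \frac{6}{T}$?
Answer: $-1651$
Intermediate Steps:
$Z{\left(T \right)} = - \frac{6}{7 T}$ ($Z{\left(T \right)} = - \frac{6 \frac{1}{T}}{7} = - \frac{6}{7 T}$)
$f{\left(g \right)} = -3 + g$
$w{\left(p \right)} = - \frac{48}{7}$ ($w{\left(p \right)} = - \frac{6}{7 p} p - 6 = - \frac{6}{7} - 6 = - \frac{48}{7}$)
$\left(\left(7 + 1 \left(-2\right)\right)^{2} + w{\left(f{\left(5 \right)} \right)}\right) \left(-91\right) = \left(\left(7 + 1 \left(-2\right)\right)^{2} - \frac{48}{7}\right) \left(-91\right) = \left(\left(7 - 2\right)^{2} - \frac{48}{7}\right) \left(-91\right) = \left(5^{2} - \frac{48}{7}\right) \left(-91\right) = \left(25 - \frac{48}{7}\right) \left(-91\right) = \frac{127}{7} \left(-91\right) = -1651$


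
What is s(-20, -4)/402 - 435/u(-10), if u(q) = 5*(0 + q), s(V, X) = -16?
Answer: 17407/2010 ≈ 8.6602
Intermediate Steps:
u(q) = 5*q
s(-20, -4)/402 - 435/u(-10) = -16/402 - 435/(5*(-10)) = -16*1/402 - 435/(-50) = -8/201 - 435*(-1/50) = -8/201 + 87/10 = 17407/2010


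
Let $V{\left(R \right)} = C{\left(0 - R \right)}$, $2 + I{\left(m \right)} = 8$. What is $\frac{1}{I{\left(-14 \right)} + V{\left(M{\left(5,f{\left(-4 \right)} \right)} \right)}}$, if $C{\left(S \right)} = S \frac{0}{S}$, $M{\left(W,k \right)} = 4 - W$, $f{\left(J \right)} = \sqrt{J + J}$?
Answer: $\frac{1}{6} \approx 0.16667$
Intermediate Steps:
$f{\left(J \right)} = \sqrt{2} \sqrt{J}$ ($f{\left(J \right)} = \sqrt{2 J} = \sqrt{2} \sqrt{J}$)
$I{\left(m \right)} = 6$ ($I{\left(m \right)} = -2 + 8 = 6$)
$C{\left(S \right)} = 0$ ($C{\left(S \right)} = S 0 = 0$)
$V{\left(R \right)} = 0$
$\frac{1}{I{\left(-14 \right)} + V{\left(M{\left(5,f{\left(-4 \right)} \right)} \right)}} = \frac{1}{6 + 0} = \frac{1}{6}$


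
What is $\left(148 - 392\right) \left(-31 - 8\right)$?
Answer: $9516$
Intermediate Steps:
$\left(148 - 392\right) \left(-31 - 8\right) = \left(-244\right) \left(-39\right) = 9516$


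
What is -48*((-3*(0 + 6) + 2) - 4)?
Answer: 960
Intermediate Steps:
-48*((-3*(0 + 6) + 2) - 4) = -48*((-3*6 + 2) - 4) = -48*((-18 + 2) - 4) = -48*(-16 - 4) = -48*(-20) = 960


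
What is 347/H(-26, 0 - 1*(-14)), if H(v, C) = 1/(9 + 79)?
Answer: 30536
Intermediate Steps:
H(v, C) = 1/88
347/H(-26, 0 - 1*(-14)) = 347/(1/88) = 347*88 = 30536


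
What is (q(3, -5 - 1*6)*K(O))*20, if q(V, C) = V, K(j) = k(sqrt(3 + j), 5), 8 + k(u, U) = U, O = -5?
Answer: -180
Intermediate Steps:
k(u, U) = -8 + U
K(j) = -3 (K(j) = -8 + 5 = -3)
(q(3, -5 - 1*6)*K(O))*20 = (3*(-3))*20 = -9*20 = -180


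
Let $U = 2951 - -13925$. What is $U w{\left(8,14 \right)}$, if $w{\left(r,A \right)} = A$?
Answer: $236264$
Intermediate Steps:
$U = 16876$ ($U = 2951 + 13925 = 16876$)
$U w{\left(8,14 \right)} = 16876 \cdot 14 = 236264$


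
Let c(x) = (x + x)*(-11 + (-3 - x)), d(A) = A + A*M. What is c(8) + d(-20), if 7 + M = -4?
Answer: -152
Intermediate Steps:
M = -11 (M = -7 - 4 = -11)
d(A) = -10*A (d(A) = A + A*(-11) = A - 11*A = -10*A)
c(x) = 2*x*(-14 - x) (c(x) = (2*x)*(-14 - x) = 2*x*(-14 - x))
c(8) + d(-20) = -2*8*(14 + 8) - 10*(-20) = -2*8*22 + 200 = -352 + 200 = -152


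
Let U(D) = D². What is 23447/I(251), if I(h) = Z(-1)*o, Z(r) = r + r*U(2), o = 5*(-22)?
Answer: 23447/550 ≈ 42.631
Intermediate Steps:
o = -110
Z(r) = 5*r (Z(r) = r + r*2² = r + r*4 = r + 4*r = 5*r)
I(h) = 550 (I(h) = (5*(-1))*(-110) = -5*(-110) = 550)
23447/I(251) = 23447/550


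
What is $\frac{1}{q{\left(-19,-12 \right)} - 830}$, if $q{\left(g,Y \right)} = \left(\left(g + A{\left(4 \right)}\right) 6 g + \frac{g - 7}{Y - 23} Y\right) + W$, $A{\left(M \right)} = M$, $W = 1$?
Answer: $\frac{35}{30523} \approx 0.0011467$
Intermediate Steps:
$q{\left(g,Y \right)} = 1 + g \left(24 + 6 g\right) + \frac{Y \left(-7 + g\right)}{-23 + Y}$ ($q{\left(g,Y \right)} = \left(\left(g + 4\right) 6 g + \frac{g - 7}{Y - 23} Y\right) + 1 = \left(\left(4 + g\right) 6 g + \frac{-7 + g}{-23 + Y} Y\right) + 1 = \left(\left(24 + 6 g\right) g + \frac{-7 + g}{-23 + Y} Y\right) + 1 = \left(g \left(24 + 6 g\right) + \frac{Y \left(-7 + g\right)}{-23 + Y}\right) + 1 = 1 + g \left(24 + 6 g\right) + \frac{Y \left(-7 + g\right)}{-23 + Y}$)
$\frac{1}{q{\left(-19,-12 \right)} - 830} = \frac{1}{\frac{-23 - -10488 - 138 \left(-19\right)^{2} - -72 + 6 \left(-12\right) \left(-19\right)^{2} + 25 \left(-12\right) \left(-19\right)}{-23 - 12} - 830} = \frac{1}{\frac{-23 + 10488 - 49818 + 72 + 6 \left(-12\right) 361 + 5700}{-35} - 830} = \frac{1}{- \frac{-23 + 10488 - 49818 + 72 - 25992 + 5700}{35} - 830} = \frac{1}{\left(- \frac{1}{35}\right) \left(-59573\right) - 830} = \frac{1}{\frac{59573}{35} - 830} = \frac{1}{\frac{30523}{35}} = \frac{35}{30523}$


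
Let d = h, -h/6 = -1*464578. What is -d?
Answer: -2787468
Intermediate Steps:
h = 2787468 (h = -(-6)*464578 = -6*(-464578) = 2787468)
d = 2787468
-d = -1*2787468 = -2787468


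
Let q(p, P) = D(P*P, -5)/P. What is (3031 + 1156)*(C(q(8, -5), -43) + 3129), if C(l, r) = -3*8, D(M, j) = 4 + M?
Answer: 13000635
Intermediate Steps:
q(p, P) = (4 + P²)/P (q(p, P) = (4 + P*P)/P = (4 + P²)/P)
C(l, r) = -24
(3031 + 1156)*(C(q(8, -5), -43) + 3129) = (3031 + 1156)*(-24 + 3129) = 4187*3105 = 13000635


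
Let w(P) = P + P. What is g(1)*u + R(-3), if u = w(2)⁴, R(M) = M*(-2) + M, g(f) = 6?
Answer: 1539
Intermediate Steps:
w(P) = 2*P
R(M) = -M (R(M) = -2*M + M = -M)
u = 256 (u = (2*2)⁴ = 4⁴ = 256)
g(1)*u + R(-3) = 6*256 - 1*(-3) = 1536 + 3 = 1539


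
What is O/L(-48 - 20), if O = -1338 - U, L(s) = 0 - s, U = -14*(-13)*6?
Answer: -1215/34 ≈ -35.735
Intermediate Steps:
U = 1092 (U = 182*6 = 1092)
L(s) = -s
O = -2430 (O = -1338 - 1*1092 = -1338 - 1092 = -2430)
O/L(-48 - 20) = -2430*(-1/(-48 - 20)) = -2430/((-1*(-68))) = -2430/68 = -2430*1/68 = -1215/34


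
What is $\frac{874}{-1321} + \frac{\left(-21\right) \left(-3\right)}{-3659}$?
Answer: $- \frac{3281189}{4833539} \approx -0.67884$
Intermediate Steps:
$\frac{874}{-1321} + \frac{\left(-21\right) \left(-3\right)}{-3659} = 874 \left(- \frac{1}{1321}\right) + 63 \left(- \frac{1}{3659}\right) = - \frac{874}{1321} - \frac{63}{3659} = - \frac{3281189}{4833539}$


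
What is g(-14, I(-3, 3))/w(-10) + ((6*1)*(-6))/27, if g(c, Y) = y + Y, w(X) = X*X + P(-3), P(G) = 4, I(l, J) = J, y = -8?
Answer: -431/312 ≈ -1.3814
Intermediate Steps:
w(X) = 4 + X**2 (w(X) = X*X + 4 = X**2 + 4 = 4 + X**2)
g(c, Y) = -8 + Y
g(-14, I(-3, 3))/w(-10) + ((6*1)*(-6))/27 = (-8 + 3)/(4 + (-10)**2) + ((6*1)*(-6))/27 = -5/(4 + 100) + (6*(-6))*(1/27) = -5/104 - 36*1/27 = -5*1/104 - 4/3 = -5/104 - 4/3 = -431/312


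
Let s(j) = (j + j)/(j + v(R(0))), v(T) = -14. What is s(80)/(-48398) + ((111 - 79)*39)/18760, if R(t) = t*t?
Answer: 17783236/267519945 ≈ 0.066474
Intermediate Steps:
R(t) = t**2
s(j) = 2*j/(-14 + j) (s(j) = (j + j)/(j - 14) = (2*j)/(-14 + j) = 2*j/(-14 + j))
s(80)/(-48398) + ((111 - 79)*39)/18760 = (2*80/(-14 + 80))/(-48398) + ((111 - 79)*39)/18760 = (2*80/66)*(-1/48398) + (32*39)*(1/18760) = (2*80*(1/66))*(-1/48398) + 1248*(1/18760) = (80/33)*(-1/48398) + 156/2345 = -40/798567 + 156/2345 = 17783236/267519945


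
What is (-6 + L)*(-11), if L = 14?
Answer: -88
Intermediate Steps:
(-6 + L)*(-11) = (-6 + 14)*(-11) = 8*(-11) = -88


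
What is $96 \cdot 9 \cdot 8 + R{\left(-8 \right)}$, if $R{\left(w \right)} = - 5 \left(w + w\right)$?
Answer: $6992$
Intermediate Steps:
$R{\left(w \right)} = - 10 w$ ($R{\left(w \right)} = - 5 \cdot 2 w = - 10 w$)
$96 \cdot 9 \cdot 8 + R{\left(-8 \right)} = 96 \cdot 9 \cdot 8 - -80 = 96 \cdot 72 + 80 = 6912 + 80 = 6992$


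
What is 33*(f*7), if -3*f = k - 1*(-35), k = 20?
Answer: -4235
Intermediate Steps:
f = -55/3 (f = -(20 - 1*(-35))/3 = -(20 + 35)/3 = -1/3*55 = -55/3 ≈ -18.333)
33*(f*7) = 33*(-55/3*7) = 33*(-385/3) = -4235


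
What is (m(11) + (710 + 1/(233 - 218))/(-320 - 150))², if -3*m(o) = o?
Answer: 148035889/5522500 ≈ 26.806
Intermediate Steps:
m(o) = -o/3
(m(11) + (710 + 1/(233 - 218))/(-320 - 150))² = (-⅓*11 + (710 + 1/(233 - 218))/(-320 - 150))² = (-11/3 + (710 + 1/15)/(-470))² = (-11/3 + (710 + 1/15)*(-1/470))² = (-11/3 + (10651/15)*(-1/470))² = (-11/3 - 10651/7050)² = (-12167/2350)² = 148035889/5522500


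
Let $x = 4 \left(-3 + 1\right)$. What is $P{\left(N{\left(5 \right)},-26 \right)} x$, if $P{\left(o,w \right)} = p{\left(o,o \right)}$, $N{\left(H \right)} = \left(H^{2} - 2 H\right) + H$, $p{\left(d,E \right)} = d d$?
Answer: $-3200$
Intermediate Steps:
$p{\left(d,E \right)} = d^{2}$
$N{\left(H \right)} = H^{2} - H$
$P{\left(o,w \right)} = o^{2}$
$x = -8$ ($x = 4 \left(-2\right) = -8$)
$P{\left(N{\left(5 \right)},-26 \right)} x = \left(5 \left(-1 + 5\right)\right)^{2} \left(-8\right) = \left(5 \cdot 4\right)^{2} \left(-8\right) = 20^{2} \left(-8\right) = 400 \left(-8\right) = -3200$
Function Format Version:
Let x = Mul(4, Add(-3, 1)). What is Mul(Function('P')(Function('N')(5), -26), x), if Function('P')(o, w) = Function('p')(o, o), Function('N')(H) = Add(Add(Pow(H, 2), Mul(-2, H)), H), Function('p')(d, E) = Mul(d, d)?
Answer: -3200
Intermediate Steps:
Function('p')(d, E) = Pow(d, 2)
Function('N')(H) = Add(Pow(H, 2), Mul(-1, H))
Function('P')(o, w) = Pow(o, 2)
x = -8 (x = Mul(4, -2) = -8)
Mul(Function('P')(Function('N')(5), -26), x) = Mul(Pow(Mul(5, Add(-1, 5)), 2), -8) = Mul(Pow(Mul(5, 4), 2), -8) = Mul(Pow(20, 2), -8) = Mul(400, -8) = -3200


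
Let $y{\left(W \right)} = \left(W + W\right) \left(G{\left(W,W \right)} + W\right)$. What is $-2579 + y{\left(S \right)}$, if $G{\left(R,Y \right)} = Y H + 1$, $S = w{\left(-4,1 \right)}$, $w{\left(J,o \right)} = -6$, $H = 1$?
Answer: $-2447$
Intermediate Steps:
$S = -6$
$G{\left(R,Y \right)} = 1 + Y$ ($G{\left(R,Y \right)} = Y 1 + 1 = Y + 1 = 1 + Y$)
$y{\left(W \right)} = 2 W \left(1 + 2 W\right)$ ($y{\left(W \right)} = \left(W + W\right) \left(\left(1 + W\right) + W\right) = 2 W \left(1 + 2 W\right)$)
$-2579 + y{\left(S \right)} = -2579 + 2 \left(-6\right) \left(1 + 2 \left(-6\right)\right) = -2579 + 2 \left(-6\right) \left(1 - 12\right) = -2579 + 2 \left(-6\right) \left(-11\right) = -2579 + 132 = -2447$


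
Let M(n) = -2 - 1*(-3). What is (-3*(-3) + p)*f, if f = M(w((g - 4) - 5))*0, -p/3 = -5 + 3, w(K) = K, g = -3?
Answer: 0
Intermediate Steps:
M(n) = 1 (M(n) = -2 + 3 = 1)
p = 6 (p = -3*(-5 + 3) = -3*(-2) = 6)
f = 0 (f = 1*0 = 0)
(-3*(-3) + p)*f = (-3*(-3) + 6)*0 = (9 + 6)*0 = 15*0 = 0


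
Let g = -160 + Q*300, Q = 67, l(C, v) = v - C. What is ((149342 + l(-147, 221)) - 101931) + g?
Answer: 67719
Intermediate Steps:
g = 19940 (g = -160 + 67*300 = -160 + 20100 = 19940)
((149342 + l(-147, 221)) - 101931) + g = ((149342 + (221 - 1*(-147))) - 101931) + 19940 = ((149342 + (221 + 147)) - 101931) + 19940 = ((149342 + 368) - 101931) + 19940 = (149710 - 101931) + 19940 = 47779 + 19940 = 67719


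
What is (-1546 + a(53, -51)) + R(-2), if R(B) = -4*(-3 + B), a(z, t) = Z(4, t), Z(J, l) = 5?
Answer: -1521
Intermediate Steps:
a(z, t) = 5
R(B) = 12 - 4*B
(-1546 + a(53, -51)) + R(-2) = (-1546 + 5) + (12 - 4*(-2)) = -1541 + (12 + 8) = -1541 + 20 = -1521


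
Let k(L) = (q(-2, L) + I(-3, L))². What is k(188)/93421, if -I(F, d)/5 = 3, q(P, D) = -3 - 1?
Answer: 361/93421 ≈ 0.0038642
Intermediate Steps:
q(P, D) = -4
I(F, d) = -15 (I(F, d) = -5*3 = -15)
k(L) = 361 (k(L) = (-4 - 15)² = (-19)² = 361)
k(188)/93421 = 361/93421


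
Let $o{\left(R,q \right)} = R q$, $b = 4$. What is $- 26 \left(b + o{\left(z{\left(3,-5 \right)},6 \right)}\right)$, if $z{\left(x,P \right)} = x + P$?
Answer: $208$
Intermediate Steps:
$z{\left(x,P \right)} = P + x$
$- 26 \left(b + o{\left(z{\left(3,-5 \right)},6 \right)}\right) = - 26 \left(4 + \left(-5 + 3\right) 6\right) = - 26 \left(4 - 12\right) = \left(-26\right) \left(-8\right) = 208$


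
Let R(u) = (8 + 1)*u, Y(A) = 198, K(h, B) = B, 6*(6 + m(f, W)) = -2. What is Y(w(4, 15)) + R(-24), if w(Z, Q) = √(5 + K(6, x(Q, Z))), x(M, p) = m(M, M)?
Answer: -18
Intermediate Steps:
m(f, W) = -19/3 (m(f, W) = -6 + (⅙)*(-2) = -6 - ⅓ = -19/3)
x(M, p) = -19/3
w(Z, Q) = 2*I*√3/3 (w(Z, Q) = √(5 - 19/3) = √(-4/3) = 2*I*√3/3)
R(u) = 9*u
Y(w(4, 15)) + R(-24) = 198 + 9*(-24) = 198 - 216 = -18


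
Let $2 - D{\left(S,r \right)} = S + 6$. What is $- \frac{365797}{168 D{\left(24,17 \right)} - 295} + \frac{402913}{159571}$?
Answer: $\frac{60384755174}{797695429} \approx 75.699$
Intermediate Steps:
$D{\left(S,r \right)} = -4 - S$ ($D{\left(S,r \right)} = 2 - \left(S + 6\right) = 2 - \left(6 + S\right) = -4 - S$)
$- \frac{365797}{168 D{\left(24,17 \right)} - 295} + \frac{402913}{159571} = - \frac{365797}{168 \left(-4 - 24\right) - 295} + \frac{402913}{159571} = - \frac{365797}{168 \left(-4 - 24\right) - 295} + 402913 \cdot \frac{1}{159571} = - \frac{365797}{168 \left(-28\right) - 295} + \frac{402913}{159571} = - \frac{365797}{-4704 - 295} + \frac{402913}{159571} = - \frac{365797}{-4999} + \frac{402913}{159571} = \left(-365797\right) \left(- \frac{1}{4999}\right) + \frac{402913}{159571} = \frac{365797}{4999} + \frac{402913}{159571} = \frac{60384755174}{797695429}$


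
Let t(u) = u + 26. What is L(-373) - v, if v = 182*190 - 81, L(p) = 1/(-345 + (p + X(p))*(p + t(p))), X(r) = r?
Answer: -18518200724/536775 ≈ -34499.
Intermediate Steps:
t(u) = 26 + u
L(p) = 1/(-345 + 2*p*(26 + 2*p)) (L(p) = 1/(-345 + (p + p)*(p + (26 + p))) = 1/(-345 + (2*p)*(26 + 2*p)) = 1/(-345 + 2*p*(26 + 2*p)))
v = 34499 (v = 34580 - 81 = 34499)
L(-373) - v = 1/(-345 + 4*(-373)² + 52*(-373)) - 1*34499 = 1/(-345 + 4*139129 - 19396) - 34499 = 1/(-345 + 556516 - 19396) - 34499 = 1/536775 - 34499 = -18518200724/536775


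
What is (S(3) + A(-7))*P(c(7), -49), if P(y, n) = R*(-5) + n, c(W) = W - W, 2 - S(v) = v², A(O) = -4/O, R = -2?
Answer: 1755/7 ≈ 250.71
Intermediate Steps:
S(v) = 2 - v²
c(W) = 0
P(y, n) = 10 + n (P(y, n) = -2*(-5) + n = 10 + n)
(S(3) + A(-7))*P(c(7), -49) = ((2 - 1*3²) - 4/(-7))*(10 - 49) = ((2 - 1*9) - 4*(-⅐))*(-39) = ((2 - 9) + 4/7)*(-39) = (-7 + 4/7)*(-39) = -45/7*(-39) = 1755/7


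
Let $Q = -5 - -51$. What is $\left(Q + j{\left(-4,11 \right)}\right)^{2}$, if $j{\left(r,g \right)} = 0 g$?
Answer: $2116$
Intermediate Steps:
$j{\left(r,g \right)} = 0$
$Q = 46$ ($Q = -5 + 51 = 46$)
$\left(Q + j{\left(-4,11 \right)}\right)^{2} = \left(46 + 0\right)^{2} = 46^{2} = 2116$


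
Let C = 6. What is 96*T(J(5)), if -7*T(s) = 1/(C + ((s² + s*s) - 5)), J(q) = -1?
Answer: -32/7 ≈ -4.5714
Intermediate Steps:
T(s) = -1/(7*(1 + 2*s²)) (T(s) = -1/(7*(6 + ((s² + s*s) - 5))) = -1/(7*(6 + ((s² + s²) - 5))) = -1/(7*(6 + (2*s² - 5))) = -1/(7*(6 + (-5 + 2*s²))) = -1/(7*(1 + 2*s²)))
96*T(J(5)) = 96*(-1/(7 + 14*(-1)²)) = 96*(-1/(7 + 14*1)) = 96*(-1/(7 + 14)) = 96*(-1/21) = -32/7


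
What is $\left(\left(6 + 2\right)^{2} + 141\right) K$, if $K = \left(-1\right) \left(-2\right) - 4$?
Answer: $-410$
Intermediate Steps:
$K = -2$ ($K = 2 - 4 = -2$)
$\left(\left(6 + 2\right)^{2} + 141\right) K = \left(\left(6 + 2\right)^{2} + 141\right) \left(-2\right) = \left(8^{2} + 141\right) \left(-2\right) = \left(64 + 141\right) \left(-2\right) = 205 \left(-2\right) = -410$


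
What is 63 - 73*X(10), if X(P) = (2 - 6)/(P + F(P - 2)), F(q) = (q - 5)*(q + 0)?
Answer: 1217/17 ≈ 71.588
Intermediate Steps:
F(q) = q*(-5 + q) (F(q) = (-5 + q)*q = q*(-5 + q))
X(P) = -4/(P + (-7 + P)*(-2 + P)) (X(P) = (2 - 6)/(P + (P - 2)*(-5 + (P - 2))) = -4/(P + (-2 + P)*(-5 + (-2 + P))) = -4/(P + (-2 + P)*(-7 + P)) = -4/(P + (-7 + P)*(-2 + P)))
63 - 73*X(10) = 63 - (-292)/(10 + (-7 + 10)*(-2 + 10)) = 63 - (-292)/(10 + 3*8) = 63 - (-292)/(10 + 24) = 63 - (-292)/34 = 63 - 73*(-2/17) = 63 + 146/17 = 1217/17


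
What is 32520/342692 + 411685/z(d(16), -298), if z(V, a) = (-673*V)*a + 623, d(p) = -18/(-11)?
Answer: 83475593261/61972849645 ≈ 1.3470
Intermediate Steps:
d(p) = 18/11 (d(p) = -18*(-1/11) = 18/11)
z(V, a) = 623 - 673*V*a (z(V, a) = -673*V*a + 623 = 623 - 673*V*a)
32520/342692 + 411685/z(d(16), -298) = 32520/342692 + 411685/(623 - 673*18/11*(-298)) = 32520*(1/342692) + 411685/(623 + 3609972/11) = 8130/85673 + 411685/(3616825/11) = 8130/85673 + 411685*(11/3616825) = 8130/85673 + 905707/723365 = 83475593261/61972849645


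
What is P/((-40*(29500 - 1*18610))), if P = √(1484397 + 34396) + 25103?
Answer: -25103/435600 - √1518793/435600 ≈ -0.060458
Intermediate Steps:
P = 25103 + √1518793 (P = √1518793 + 25103 = 25103 + √1518793 ≈ 26335.)
P/((-40*(29500 - 1*18610))) = (25103 + √1518793)/((-40*(29500 - 1*18610))) = (25103 + √1518793)/((-40*(29500 - 18610))) = (25103 + √1518793)/((-40*10890)) = (25103 + √1518793)/(-435600) = (25103 + √1518793)*(-1/435600) = -25103/435600 - √1518793/435600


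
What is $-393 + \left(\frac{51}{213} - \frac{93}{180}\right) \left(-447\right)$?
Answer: $- \frac{382091}{1420} \approx -269.08$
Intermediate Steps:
$-393 + \left(\frac{51}{213} - \frac{93}{180}\right) \left(-447\right) = -393 + \left(51 \cdot \frac{1}{213} - \frac{31}{60}\right) \left(-447\right) = -393 + \left(\frac{17}{71} - \frac{31}{60}\right) \left(-447\right) = -393 - - \frac{175969}{1420} = -393 + \frac{175969}{1420} = - \frac{382091}{1420}$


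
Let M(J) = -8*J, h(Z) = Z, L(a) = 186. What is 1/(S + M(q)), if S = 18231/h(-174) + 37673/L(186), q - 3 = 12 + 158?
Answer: -2697/3468970 ≈ -0.00077746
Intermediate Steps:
q = 173 (q = 3 + (12 + 158) = 3 + 170 = 173)
S = 263678/2697 (S = 18231/(-174) + 37673/186 = 18231*(-1/174) + 37673*(1/186) = -6077/58 + 37673/186 = 263678/2697 ≈ 97.767)
1/(S + M(q)) = 1/(263678/2697 - 8*173) = 1/(263678/2697 - 1384) = 1/(-3468970/2697) = -2697/3468970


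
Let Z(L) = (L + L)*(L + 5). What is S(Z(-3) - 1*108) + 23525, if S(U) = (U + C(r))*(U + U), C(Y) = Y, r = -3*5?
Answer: 55925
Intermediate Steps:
r = -15
Z(L) = 2*L*(5 + L) (Z(L) = (2*L)*(5 + L) = 2*L*(5 + L))
S(U) = 2*U*(-15 + U) (S(U) = (U - 15)*(U + U) = (-15 + U)*(2*U) = 2*U*(-15 + U))
S(Z(-3) - 1*108) + 23525 = 2*(2*(-3)*(5 - 3) - 1*108)*(-15 + (2*(-3)*(5 - 3) - 1*108)) + 23525 = 2*(2*(-3)*2 - 108)*(-15 + (2*(-3)*2 - 108)) + 23525 = 2*(-12 - 108)*(-15 + (-12 - 108)) + 23525 = 2*(-120)*(-15 - 120) + 23525 = 2*(-120)*(-135) + 23525 = 32400 + 23525 = 55925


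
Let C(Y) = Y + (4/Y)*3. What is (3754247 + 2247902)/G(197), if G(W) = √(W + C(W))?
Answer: 6002149*√15293110/77630 ≈ 3.0236e+5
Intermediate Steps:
C(Y) = Y + 12/Y
G(W) = √(2*W + 12/W) (G(W) = √(W + (W + 12/W)) = √(2*W + 12/W))
(3754247 + 2247902)/G(197) = (3754247 + 2247902)/(√(2*197 + 12/197)) = 6002149/(√(394 + 12*(1/197))) = 6002149/(√(394 + 12/197)) = 6002149/(√(77630/197)) = 6002149/((√15293110/197)) = 6002149*(√15293110/77630) = 6002149*√15293110/77630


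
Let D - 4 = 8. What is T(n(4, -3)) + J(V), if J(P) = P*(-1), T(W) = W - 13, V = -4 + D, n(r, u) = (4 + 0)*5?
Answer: -1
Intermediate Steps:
D = 12 (D = 4 + 8 = 12)
n(r, u) = 20 (n(r, u) = 4*5 = 20)
V = 8 (V = -4 + 12 = 8)
T(W) = -13 + W
J(P) = -P
T(n(4, -3)) + J(V) = (-13 + 20) - 1*8 = 7 - 8 = -1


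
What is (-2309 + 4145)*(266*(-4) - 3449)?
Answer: -8285868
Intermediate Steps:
(-2309 + 4145)*(266*(-4) - 3449) = 1836*(-1064 - 3449) = 1836*(-4513) = -8285868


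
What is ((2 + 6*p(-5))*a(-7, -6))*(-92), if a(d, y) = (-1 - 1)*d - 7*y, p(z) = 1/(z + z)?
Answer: -36064/5 ≈ -7212.8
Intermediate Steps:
p(z) = 1/(2*z)
a(d, y) = -7*y - 2*d (a(d, y) = -2*d - 7*y = -7*y - 2*d)
((2 + 6*p(-5))*a(-7, -6))*(-92) = ((2 + 6*((1/2)/(-5)))*(-7*(-6) - 2*(-7)))*(-92) = ((2 + 6*((1/2)*(-1/5)))*(42 + 14))*(-92) = ((2 + 6*(-1/10))*56)*(-92) = ((2 - 3/5)*56)*(-92) = ((7/5)*56)*(-92) = (392/5)*(-92) = -36064/5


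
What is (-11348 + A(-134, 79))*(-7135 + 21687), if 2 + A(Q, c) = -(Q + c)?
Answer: -164364840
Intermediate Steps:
A(Q, c) = -2 - Q - c (A(Q, c) = -2 - (Q + c) = -2 + (-Q - c) = -2 - Q - c)
(-11348 + A(-134, 79))*(-7135 + 21687) = (-11348 + (-2 - 1*(-134) - 1*79))*(-7135 + 21687) = (-11348 + (-2 + 134 - 79))*14552 = (-11348 + 53)*14552 = -11295*14552 = -164364840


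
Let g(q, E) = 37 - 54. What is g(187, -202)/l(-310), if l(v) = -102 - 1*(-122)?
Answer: -17/20 ≈ -0.85000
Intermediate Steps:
l(v) = 20 (l(v) = -102 + 122 = 20)
g(q, E) = -17
g(187, -202)/l(-310) = -17/20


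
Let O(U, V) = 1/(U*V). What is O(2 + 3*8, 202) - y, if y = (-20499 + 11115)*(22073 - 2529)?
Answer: 963221505793/5252 ≈ 1.8340e+8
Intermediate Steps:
y = -183400896 (y = -9384*19544 = -183400896)
O(U, V) = 1/(U*V)
O(2 + 3*8, 202) - y = 1/((2 + 3*8)*202) - 1*(-183400896) = (1/202)/(2 + 24) + 183400896 = (1/202)/26 + 183400896 = (1/26)*(1/202) + 183400896 = 1/5252 + 183400896 = 963221505793/5252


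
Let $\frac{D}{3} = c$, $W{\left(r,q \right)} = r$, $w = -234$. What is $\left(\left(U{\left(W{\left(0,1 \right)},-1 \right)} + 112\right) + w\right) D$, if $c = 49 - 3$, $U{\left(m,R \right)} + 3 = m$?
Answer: $-17250$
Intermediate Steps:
$U{\left(m,R \right)} = -3 + m$
$c = 46$ ($c = 49 + \left(-3 + 0\right) = 49 - 3 = 46$)
$D = 138$ ($D = 3 \cdot 46 = 138$)
$\left(\left(U{\left(W{\left(0,1 \right)},-1 \right)} + 112\right) + w\right) D = \left(\left(\left(-3 + 0\right) + 112\right) - 234\right) 138 = \left(\left(-3 + 112\right) - 234\right) 138 = \left(109 - 234\right) 138 = \left(-125\right) 138 = -17250$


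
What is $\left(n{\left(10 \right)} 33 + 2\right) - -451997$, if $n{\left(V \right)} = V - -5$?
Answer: $452494$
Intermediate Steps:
$n{\left(V \right)} = 5 + V$ ($n{\left(V \right)} = V + 5 = 5 + V$)
$\left(n{\left(10 \right)} 33 + 2\right) - -451997 = \left(\left(5 + 10\right) 33 + 2\right) - -451997 = \left(15 \cdot 33 + 2\right) + 451997 = \left(495 + 2\right) + 451997 = 497 + 451997 = 452494$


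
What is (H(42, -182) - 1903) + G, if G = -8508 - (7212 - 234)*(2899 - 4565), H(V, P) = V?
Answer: 11614979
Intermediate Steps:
G = 11616840 (G = -8508 - 6978*(-1666) = -8508 - 1*(-11625348) = -8508 + 11625348 = 11616840)
(H(42, -182) - 1903) + G = (42 - 1903) + 11616840 = -1861 + 11616840 = 11614979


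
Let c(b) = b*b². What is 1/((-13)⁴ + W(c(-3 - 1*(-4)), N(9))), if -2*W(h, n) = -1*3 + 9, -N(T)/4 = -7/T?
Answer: 1/28558 ≈ 3.5016e-5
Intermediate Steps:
c(b) = b³
N(T) = 28/T (N(T) = -(-28)/T = 28/T)
W(h, n) = -3 (W(h, n) = -(-1*3 + 9)/2 = -(-3 + 9)/2 = -½*6 = -3)
1/((-13)⁴ + W(c(-3 - 1*(-4)), N(9))) = 1/((-13)⁴ - 3) = 1/(28561 - 3) = 1/28558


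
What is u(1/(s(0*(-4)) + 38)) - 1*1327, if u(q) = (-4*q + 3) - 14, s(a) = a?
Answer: -25424/19 ≈ -1338.1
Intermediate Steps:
u(q) = -11 - 4*q (u(q) = (3 - 4*q) - 14 = -11 - 4*q)
u(1/(s(0*(-4)) + 38)) - 1*1327 = (-11 - 4/(0*(-4) + 38)) - 1*1327 = (-11 - 4/(0 + 38)) - 1327 = (-11 - 4/38) - 1327 = (-11 - 4*1/38) - 1327 = (-11 - 2/19) - 1327 = -211/19 - 1327 = -25424/19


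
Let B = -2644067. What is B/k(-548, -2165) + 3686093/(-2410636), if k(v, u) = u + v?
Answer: 6363882726303/6540055468 ≈ 973.06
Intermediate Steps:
B/k(-548, -2165) + 3686093/(-2410636) = -2644067/(-2165 - 548) + 3686093/(-2410636) = -2644067/(-2713) + 3686093*(-1/2410636) = -2644067*(-1/2713) - 3686093/2410636 = 2644067/2713 - 3686093/2410636 = 6363882726303/6540055468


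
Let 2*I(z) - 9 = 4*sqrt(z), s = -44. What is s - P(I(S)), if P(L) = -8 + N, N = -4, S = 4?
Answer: -32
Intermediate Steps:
I(z) = 9/2 + 2*sqrt(z) (I(z) = 9/2 + (4*sqrt(z))/2 = 9/2 + 2*sqrt(z))
P(L) = -12 (P(L) = -8 - 4 = -12)
s - P(I(S)) = -44 - 1*(-12) = -44 + 12 = -32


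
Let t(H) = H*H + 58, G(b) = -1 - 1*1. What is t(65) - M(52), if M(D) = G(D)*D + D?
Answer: 4335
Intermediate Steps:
G(b) = -2 (G(b) = -1 - 1 = -2)
t(H) = 58 + H**2 (t(H) = H**2 + 58 = 58 + H**2)
M(D) = -D (M(D) = -2*D + D = -D)
t(65) - M(52) = (58 + 65**2) - (-1)*52 = (58 + 4225) - 1*(-52) = 4283 + 52 = 4335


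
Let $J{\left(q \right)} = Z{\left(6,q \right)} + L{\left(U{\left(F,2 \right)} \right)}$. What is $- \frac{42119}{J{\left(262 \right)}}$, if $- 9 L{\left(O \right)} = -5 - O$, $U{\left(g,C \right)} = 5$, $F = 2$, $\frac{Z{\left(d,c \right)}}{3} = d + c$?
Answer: $- \frac{379071}{7246} \approx -52.315$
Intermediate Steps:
$Z{\left(d,c \right)} = 3 c + 3 d$ ($Z{\left(d,c \right)} = 3 \left(d + c\right) = 3 \left(c + d\right) = 3 c + 3 d$)
$L{\left(O \right)} = \frac{5}{9} + \frac{O}{9}$ ($L{\left(O \right)} = - \frac{-5 - O}{9} = \frac{5}{9} + \frac{O}{9}$)
$J{\left(q \right)} = \frac{172}{9} + 3 q$ ($J{\left(q \right)} = \left(3 q + 3 \cdot 6\right) + \left(\frac{5}{9} + \frac{1}{9} \cdot 5\right) = \left(3 q + 18\right) + \left(\frac{5}{9} + \frac{5}{9}\right) = \left(18 + 3 q\right) + \frac{10}{9} = \frac{172}{9} + 3 q$)
$- \frac{42119}{J{\left(262 \right)}} = - \frac{42119}{\frac{172}{9} + 3 \cdot 262} = - \frac{42119}{\frac{172}{9} + 786} = - \frac{42119}{\frac{7246}{9}} = \left(-42119\right) \frac{9}{7246} = - \frac{379071}{7246}$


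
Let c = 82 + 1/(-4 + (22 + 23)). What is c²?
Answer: 11309769/1681 ≈ 6728.0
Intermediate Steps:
c = 3363/41 (c = 82 + 1/(-4 + 45) = 82 + 1/41 = 3363/41 ≈ 82.024)
c² = (3363/41)² = 11309769/1681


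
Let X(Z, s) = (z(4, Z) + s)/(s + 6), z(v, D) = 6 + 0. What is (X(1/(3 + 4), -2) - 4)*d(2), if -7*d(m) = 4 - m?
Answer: 6/7 ≈ 0.85714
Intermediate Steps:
d(m) = -4/7 + m/7 (d(m) = -(4 - m)/7 = -4/7 + m/7)
z(v, D) = 6
X(Z, s) = 1 (X(Z, s) = (6 + s)/(s + 6) = (6 + s)/(6 + s) = 1)
(X(1/(3 + 4), -2) - 4)*d(2) = (1 - 4)*(-4/7 + (⅐)*2) = -3*(-4/7 + 2/7) = -3*(-2/7) = 6/7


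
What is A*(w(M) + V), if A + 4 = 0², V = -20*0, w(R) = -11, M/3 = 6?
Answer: 44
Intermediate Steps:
M = 18 (M = 3*6 = 18)
V = 0
A = -4 (A = -4 + 0² = -4 + 0 = -4)
A*(w(M) + V) = -4*(-11 + 0) = -4*(-11) = 44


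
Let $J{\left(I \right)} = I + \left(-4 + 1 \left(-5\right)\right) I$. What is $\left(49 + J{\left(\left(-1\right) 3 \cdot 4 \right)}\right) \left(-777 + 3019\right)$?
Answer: $325090$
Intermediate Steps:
$J{\left(I \right)} = - 8 I$ ($J{\left(I \right)} = I + \left(-4 - 5\right) I = I - 9 I = - 8 I$)
$\left(49 + J{\left(\left(-1\right) 3 \cdot 4 \right)}\right) \left(-777 + 3019\right) = \left(49 - 8 \left(-1\right) 3 \cdot 4\right) \left(-777 + 3019\right) = \left(49 - 8 \left(\left(-3\right) 4\right)\right) 2242 = \left(49 - -96\right) 2242 = \left(49 + 96\right) 2242 = 145 \cdot 2242 = 325090$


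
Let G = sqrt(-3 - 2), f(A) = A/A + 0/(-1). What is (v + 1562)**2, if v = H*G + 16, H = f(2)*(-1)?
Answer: (1578 - I*sqrt(5))**2 ≈ 2.4901e+6 - 7057.0*I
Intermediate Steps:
f(A) = 1 (f(A) = 1 + 0*(-1) = 1 + 0 = 1)
G = I*sqrt(5) (G = sqrt(-5) = I*sqrt(5) ≈ 2.2361*I)
H = -1 (H = 1*(-1) = -1)
v = 16 - I*sqrt(5) (v = -I*sqrt(5) + 16 = 16 - I*sqrt(5) ≈ 16.0 - 2.2361*I)
(v + 1562)**2 = ((16 - I*sqrt(5)) + 1562)**2 = (1578 - I*sqrt(5))**2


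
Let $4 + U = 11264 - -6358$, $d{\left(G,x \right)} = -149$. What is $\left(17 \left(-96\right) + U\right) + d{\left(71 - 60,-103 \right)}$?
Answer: $15837$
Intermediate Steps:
$U = 17618$ ($U = -4 + \left(11264 - -6358\right) = -4 + \left(11264 + 6358\right) = -4 + 17622 = 17618$)
$\left(17 \left(-96\right) + U\right) + d{\left(71 - 60,-103 \right)} = \left(17 \left(-96\right) + 17618\right) - 149 = \left(-1632 + 17618\right) - 149 = 15986 - 149 = 15837$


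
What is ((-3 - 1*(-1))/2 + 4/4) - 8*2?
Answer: -16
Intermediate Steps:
((-3 - 1*(-1))/2 + 4/4) - 8*2 = ((-3 + 1)*(½) + 4*(¼)) - 16 = (-2*½ + 1) - 16 = (-1 + 1) - 16 = 0 - 16 = -16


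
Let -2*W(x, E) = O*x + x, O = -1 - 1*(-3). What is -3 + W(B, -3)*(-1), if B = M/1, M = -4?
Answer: -9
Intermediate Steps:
O = 2 (O = -1 + 3 = 2)
B = -4 (B = -4/1 = -4*1 = -4)
W(x, E) = -3*x/2 (W(x, E) = -(2*x + x)/2 = -3*x/2)
-3 + W(B, -3)*(-1) = -3 - 3/2*(-4)*(-1) = -3 + 6*(-1) = -3 - 6 = -9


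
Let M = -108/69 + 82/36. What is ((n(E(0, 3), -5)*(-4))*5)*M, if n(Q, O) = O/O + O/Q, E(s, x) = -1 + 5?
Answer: 1475/414 ≈ 3.5628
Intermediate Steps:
E(s, x) = 4
n(Q, O) = 1 + O/Q
M = 295/414 (M = -108*1/69 + 82*(1/36) = -36/23 + 41/18 = 295/414 ≈ 0.71256)
((n(E(0, 3), -5)*(-4))*5)*M = ((((-5 + 4)/4)*(-4))*5)*(295/414) = ((((¼)*(-1))*(-4))*5)*(295/414) = (-¼*(-4)*5)*(295/414) = (1*5)*(295/414) = 5*(295/414) = 1475/414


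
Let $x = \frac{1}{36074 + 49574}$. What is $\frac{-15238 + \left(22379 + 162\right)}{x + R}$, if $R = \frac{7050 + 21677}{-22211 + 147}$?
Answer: $- \frac{215636761844}{38443563} \approx -5609.2$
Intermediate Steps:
$R = - \frac{28727}{22064}$ ($R = \frac{28727}{-22064} = 28727 \left(- \frac{1}{22064}\right) = - \frac{28727}{22064} \approx -1.302$)
$x = \frac{1}{85648} \approx 1.1676 \cdot 10^{-5}$
$\frac{-15238 + \left(22379 + 162\right)}{x + R} = \frac{-15238 + \left(22379 + 162\right)}{\frac{1}{85648} - \frac{28727}{22064}} = \frac{-15238 + 22541}{- \frac{38443563}{29527148}} = 7303 \left(- \frac{29527148}{38443563}\right) = - \frac{215636761844}{38443563}$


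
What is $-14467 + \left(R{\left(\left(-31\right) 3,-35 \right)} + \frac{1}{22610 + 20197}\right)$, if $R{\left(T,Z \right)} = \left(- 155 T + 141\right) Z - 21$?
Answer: $- \frac{22428642035}{42807} \approx -5.2395 \cdot 10^{5}$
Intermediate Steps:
$R{\left(T,Z \right)} = -21 + Z \left(141 - 155 T\right)$ ($R{\left(T,Z \right)} = \left(141 - 155 T\right) Z - 21 = Z \left(141 - 155 T\right) - 21 = -21 + Z \left(141 - 155 T\right)$)
$-14467 + \left(R{\left(\left(-31\right) 3,-35 \right)} + \frac{1}{22610 + 20197}\right) = -14467 - \left(4956 - \frac{1}{22610 + 20197} + 155 \left(\left(-31\right) 3\right) \left(-35\right)\right) = -14467 + \left(\left(-21 - 4935 - \left(-14415\right) \left(-35\right)\right) + \frac{1}{42807}\right) = -14467 + \left(\left(-21 - 4935 - 504525\right) + \frac{1}{42807}\right) = -14467 + \left(-509481 + \frac{1}{42807}\right) = -14467 - \frac{21809353166}{42807} = - \frac{22428642035}{42807}$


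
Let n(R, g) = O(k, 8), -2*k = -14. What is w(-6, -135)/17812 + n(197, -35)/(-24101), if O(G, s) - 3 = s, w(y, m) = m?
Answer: -313597/39026092 ≈ -0.0080356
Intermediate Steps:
k = 7 (k = -1/2*(-14) = 7)
O(G, s) = 3 + s
n(R, g) = 11 (n(R, g) = 3 + 8 = 11)
w(-6, -135)/17812 + n(197, -35)/(-24101) = -135/17812 + 11/(-24101) = -135*1/17812 + 11*(-1/24101) = -135/17812 - 1/2191 = -313597/39026092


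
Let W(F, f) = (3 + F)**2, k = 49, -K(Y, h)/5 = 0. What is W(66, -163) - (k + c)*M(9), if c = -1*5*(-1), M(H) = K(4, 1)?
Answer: 4761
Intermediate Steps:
K(Y, h) = 0 (K(Y, h) = -5*0 = 0)
M(H) = 0
c = 5 (c = -5*(-1) = 5)
W(66, -163) - (k + c)*M(9) = (3 + 66)**2 - (49 + 5)*0 = 69**2 - 54*0 = 4761 - 1*0 = 4761 + 0 = 4761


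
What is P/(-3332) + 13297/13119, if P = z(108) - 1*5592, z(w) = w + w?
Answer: 4101191/1561161 ≈ 2.6270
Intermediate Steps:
z(w) = 2*w
P = -5376 (P = 2*108 - 1*5592 = 216 - 5592 = -5376)
P/(-3332) + 13297/13119 = -5376/(-3332) + 13297/13119 = -5376*(-1/3332) + 13297*(1/13119) = 192/119 + 13297/13119 = 4101191/1561161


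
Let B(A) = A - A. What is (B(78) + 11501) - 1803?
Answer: 9698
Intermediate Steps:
B(A) = 0
(B(78) + 11501) - 1803 = (0 + 11501) - 1803 = 11501 - 1803 = 9698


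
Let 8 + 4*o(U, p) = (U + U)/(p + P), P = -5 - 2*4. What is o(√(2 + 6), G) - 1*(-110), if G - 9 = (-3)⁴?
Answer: 108 + √2/77 ≈ 108.02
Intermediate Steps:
G = 90 (G = 9 + (-3)⁴ = 9 + 81 = 90)
P = -13 (P = -5 - 8 = -13)
o(U, p) = -2 + U/(2*(-13 + p)) (o(U, p) = -2 + ((U + U)/(p - 13))/4 = -2 + ((2*U)/(-13 + p))/4 = -2 + (2*U/(-13 + p))/4 = -2 + U/(2*(-13 + p)))
o(√(2 + 6), G) - 1*(-110) = (52 + √(2 + 6) - 4*90)/(2*(-13 + 90)) - 1*(-110) = (½)*(52 + √8 - 360)/77 + 110 = (½)*(1/77)*(52 + 2*√2 - 360) + 110 = (½)*(1/77)*(-308 + 2*√2) + 110 = (-2 + √2/77) + 110 = 108 + √2/77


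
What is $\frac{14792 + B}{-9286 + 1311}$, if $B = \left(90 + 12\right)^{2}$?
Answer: $- \frac{25196}{7975} \approx -3.1594$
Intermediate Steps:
$B = 10404$ ($B = 102^{2} = 10404$)
$\frac{14792 + B}{-9286 + 1311} = \frac{14792 + 10404}{-9286 + 1311} = \frac{25196}{-7975} = 25196 \left(- \frac{1}{7975}\right) = - \frac{25196}{7975}$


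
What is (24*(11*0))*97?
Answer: 0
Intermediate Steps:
(24*(11*0))*97 = (24*0)*97 = 0*97 = 0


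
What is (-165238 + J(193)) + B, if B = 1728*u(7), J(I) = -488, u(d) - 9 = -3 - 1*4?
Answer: -162270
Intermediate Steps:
u(d) = 2 (u(d) = 9 + (-3 - 1*4) = 9 + (-3 - 4) = 9 - 7 = 2)
B = 3456 (B = 1728*2 = 3456)
(-165238 + J(193)) + B = (-165238 - 488) + 3456 = -165726 + 3456 = -162270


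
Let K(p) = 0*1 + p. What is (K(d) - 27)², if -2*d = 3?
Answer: 3249/4 ≈ 812.25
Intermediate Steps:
d = -3/2 (d = -½*3 = -3/2 ≈ -1.5000)
K(p) = p (K(p) = 0 + p = p)
(K(d) - 27)² = (-3/2 - 27)² = (-57/2)² = 3249/4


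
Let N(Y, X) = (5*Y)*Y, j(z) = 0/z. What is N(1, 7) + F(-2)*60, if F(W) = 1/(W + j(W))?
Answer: -25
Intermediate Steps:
j(z) = 0
N(Y, X) = 5*Y²
F(W) = 1/W (F(W) = 1/(W + 0) = 1/W)
N(1, 7) + F(-2)*60 = 5*1² + 60/(-2) = 5*1 - ½*60 = 5 - 30 = -25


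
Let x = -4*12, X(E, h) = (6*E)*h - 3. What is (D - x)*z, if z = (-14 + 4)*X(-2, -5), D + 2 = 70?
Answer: -66120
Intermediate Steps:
D = 68 (D = -2 + 70 = 68)
X(E, h) = -3 + 6*E*h (X(E, h) = 6*E*h - 3 = -3 + 6*E*h)
z = -570 (z = (-14 + 4)*(-3 + 6*(-2)*(-5)) = -10*(-3 + 60) = -10*57 = -570)
x = -48
(D - x)*z = (68 - 1*(-48))*(-570) = (68 + 48)*(-570) = 116*(-570) = -66120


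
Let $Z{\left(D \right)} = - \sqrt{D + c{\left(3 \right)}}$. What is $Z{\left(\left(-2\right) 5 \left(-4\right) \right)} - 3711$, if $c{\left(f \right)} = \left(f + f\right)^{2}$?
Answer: $-3711 - 2 \sqrt{19} \approx -3719.7$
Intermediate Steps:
$c{\left(f \right)} = 4 f^{2}$ ($c{\left(f \right)} = \left(2 f\right)^{2} = 4 f^{2}$)
$Z{\left(D \right)} = - \sqrt{36 + D}$ ($Z{\left(D \right)} = - \sqrt{D + 4 \cdot 3^{2}} = - \sqrt{D + 4 \cdot 9} = - \sqrt{D + 36} = - \sqrt{36 + D}$)
$Z{\left(\left(-2\right) 5 \left(-4\right) \right)} - 3711 = - \sqrt{36 + \left(-2\right) 5 \left(-4\right)} - 3711 = - \sqrt{36 - -40} - 3711 = - \sqrt{36 + 40} - 3711 = - \sqrt{76} - 3711 = - 2 \sqrt{19} - 3711 = -3711 - 2 \sqrt{19}$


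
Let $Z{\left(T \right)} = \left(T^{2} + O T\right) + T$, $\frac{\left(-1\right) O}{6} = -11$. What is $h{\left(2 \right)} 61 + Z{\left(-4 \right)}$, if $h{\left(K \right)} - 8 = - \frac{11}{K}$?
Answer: $- \frac{199}{2} \approx -99.5$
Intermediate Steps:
$O = 66$ ($O = \left(-6\right) \left(-11\right) = 66$)
$Z{\left(T \right)} = T^{2} + 67 T$ ($Z{\left(T \right)} = \left(T^{2} + 66 T\right) + T = T^{2} + 67 T$)
$h{\left(K \right)} = 8 - \frac{11}{K}$
$h{\left(2 \right)} 61 + Z{\left(-4 \right)} = \left(8 - \frac{11}{2}\right) 61 - 4 \left(67 - 4\right) = \left(8 - \frac{11}{2}\right) 61 - 252 = \frac{5}{2} \cdot 61 - 252 = \frac{305}{2} - 252 = - \frac{199}{2}$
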